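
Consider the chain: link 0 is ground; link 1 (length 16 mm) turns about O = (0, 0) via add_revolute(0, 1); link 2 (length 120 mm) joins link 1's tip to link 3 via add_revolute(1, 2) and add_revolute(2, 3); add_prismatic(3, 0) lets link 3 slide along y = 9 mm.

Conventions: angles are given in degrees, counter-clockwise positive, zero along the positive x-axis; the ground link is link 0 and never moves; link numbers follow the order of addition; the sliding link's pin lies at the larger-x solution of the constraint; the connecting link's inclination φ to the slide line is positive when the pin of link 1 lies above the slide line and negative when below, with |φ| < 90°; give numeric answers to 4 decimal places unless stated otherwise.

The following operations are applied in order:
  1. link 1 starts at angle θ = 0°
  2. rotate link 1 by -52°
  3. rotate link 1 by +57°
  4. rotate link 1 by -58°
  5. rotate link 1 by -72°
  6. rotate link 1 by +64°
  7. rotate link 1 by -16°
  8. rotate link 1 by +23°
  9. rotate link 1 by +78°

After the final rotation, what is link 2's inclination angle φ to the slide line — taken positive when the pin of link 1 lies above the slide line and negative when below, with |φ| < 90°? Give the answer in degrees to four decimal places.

geometry: r = 16 mm, L = 120 mm, e = 9 mm; θ starts at 0°
rotate link 1 by -52°: θ ← 0° -52° = -52°
rotate link 1 by +57°: θ ← -52° +57° = 5°
rotate link 1 by -58°: θ ← 5° -58° = -53°
rotate link 1 by -72°: θ ← -53° -72° = -125°
rotate link 1 by +64°: θ ← -125° +64° = -61°
rotate link 1 by -16°: θ ← -61° -16° = -77°
rotate link 1 by +23°: θ ← -77° +23° = -54°
rotate link 1 by +78°: θ ← -54° +78° = 24°
h = r sin θ − e = 6.507786 − 9 = -2.492214
sin φ = h / L = -2.492214 / 120 = -0.02076845
φ = arcsin(-0.02076845) = -1.190030°

-1.1900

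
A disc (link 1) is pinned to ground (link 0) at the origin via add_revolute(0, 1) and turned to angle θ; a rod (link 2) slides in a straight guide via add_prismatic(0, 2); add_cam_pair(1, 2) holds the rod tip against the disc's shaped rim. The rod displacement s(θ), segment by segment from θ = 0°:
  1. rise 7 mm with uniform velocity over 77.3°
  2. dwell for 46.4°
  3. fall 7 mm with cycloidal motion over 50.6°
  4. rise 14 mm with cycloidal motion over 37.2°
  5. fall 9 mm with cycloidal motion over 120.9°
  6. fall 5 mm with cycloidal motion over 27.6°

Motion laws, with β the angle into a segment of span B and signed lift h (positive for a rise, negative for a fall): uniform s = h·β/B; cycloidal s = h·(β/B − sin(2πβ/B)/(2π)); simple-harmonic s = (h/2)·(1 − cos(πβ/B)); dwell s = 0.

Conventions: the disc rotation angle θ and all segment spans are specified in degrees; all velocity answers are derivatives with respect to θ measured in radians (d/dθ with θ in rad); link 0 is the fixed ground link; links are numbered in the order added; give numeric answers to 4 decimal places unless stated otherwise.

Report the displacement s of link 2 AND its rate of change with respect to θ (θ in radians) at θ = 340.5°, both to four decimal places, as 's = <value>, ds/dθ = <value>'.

segment 1 (0° to 77.3°, uniform, h = 7) is passed completely: s = 0.0000 + (7) = 7.0000
segment 2 (77.3° to 123.7°, dwell): s unchanged at 7.0000
segment 3 (123.7° to 174.3°, cycloidal, h = -7) is passed completely: s = 7.0000 + (-7) = 0.0000
segment 4 (174.3° to 211.5°, cycloidal, h = 14) is passed completely: s = 0.0000 + (14) = 14.0000
segment 5 (211.5° to 332.4°, cycloidal, h = -9) is passed completely: s = 14.0000 + (-9) = 5.0000
θ = 340.5° falls in segment 6 (332.4° to 360°, cycloidal, h = -5): β = 340.5 − 332.4 = 8.1°, B = 27.6°; Δs = -5·(0.2935 − sin(2π·0.2935)/(2π)) = -0.7011; s = 5.0000 − 0.7011 = 4.2989
velocity in seg [332.4°–360°] (cycloidal), θ in radians: β = 8.1° = 0.1414 rad, B = 27.6° = 0.4817 rad; ds/dθ = (h/B)(1 − cos(2πβ/B)) = ((-5)/0.4817)(1 − cos(2π·0.2935)) = -13.180072 mm/rad

s = 4.2989, ds/dθ = -13.1801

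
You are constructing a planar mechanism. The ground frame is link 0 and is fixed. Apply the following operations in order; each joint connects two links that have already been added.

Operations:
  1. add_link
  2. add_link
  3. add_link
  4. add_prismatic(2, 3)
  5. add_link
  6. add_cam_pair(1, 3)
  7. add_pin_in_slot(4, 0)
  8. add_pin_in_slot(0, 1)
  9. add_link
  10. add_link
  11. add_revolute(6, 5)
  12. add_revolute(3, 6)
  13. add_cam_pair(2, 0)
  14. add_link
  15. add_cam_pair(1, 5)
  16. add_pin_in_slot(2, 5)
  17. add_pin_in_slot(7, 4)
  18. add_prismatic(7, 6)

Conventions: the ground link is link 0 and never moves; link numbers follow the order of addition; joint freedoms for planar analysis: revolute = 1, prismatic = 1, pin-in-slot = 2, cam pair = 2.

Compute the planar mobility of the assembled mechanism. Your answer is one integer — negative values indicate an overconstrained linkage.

link 0 = ground. State L|J1|J2 = 1|0|0
+link1  2|0|0
+link2  3|0|0
+link3  4|0|0
P(2,3) f=1→J1  4|1|0
+link4  5|1|0
C(1,3) f=2→J2  5|1|1
PS(4,0) f=2→J2  5|1|2
PS(0,1) f=2→J2  5|1|3
+link5  6|1|3
+link6  7|1|3
R(6,5) f=1→J1  7|2|3
R(3,6) f=1→J1  7|3|3
C(2,0) f=2→J2  7|3|4
+link7  8|3|4
C(1,5) f=2→J2  8|3|5
PS(2,5) f=2→J2  8|3|6
PS(7,4) f=2→J2  8|3|7
P(7,6) f=1→J1  8|4|7
M = 3(8−1)−2·4−7 = 21−8−7 = 6

M = 6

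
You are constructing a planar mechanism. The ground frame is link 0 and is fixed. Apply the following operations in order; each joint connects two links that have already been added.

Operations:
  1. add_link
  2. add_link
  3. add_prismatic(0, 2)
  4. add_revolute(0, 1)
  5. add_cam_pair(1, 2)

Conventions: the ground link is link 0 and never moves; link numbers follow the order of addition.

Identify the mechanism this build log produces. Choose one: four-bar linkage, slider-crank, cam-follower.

links: 3 (incl. ground); joints: 1 revolute, 1 prismatic, 1 higher (cam) pair, forming one closed loop
3 links, revolute + prismatic + higher pair in one loop → cam-follower

cam-follower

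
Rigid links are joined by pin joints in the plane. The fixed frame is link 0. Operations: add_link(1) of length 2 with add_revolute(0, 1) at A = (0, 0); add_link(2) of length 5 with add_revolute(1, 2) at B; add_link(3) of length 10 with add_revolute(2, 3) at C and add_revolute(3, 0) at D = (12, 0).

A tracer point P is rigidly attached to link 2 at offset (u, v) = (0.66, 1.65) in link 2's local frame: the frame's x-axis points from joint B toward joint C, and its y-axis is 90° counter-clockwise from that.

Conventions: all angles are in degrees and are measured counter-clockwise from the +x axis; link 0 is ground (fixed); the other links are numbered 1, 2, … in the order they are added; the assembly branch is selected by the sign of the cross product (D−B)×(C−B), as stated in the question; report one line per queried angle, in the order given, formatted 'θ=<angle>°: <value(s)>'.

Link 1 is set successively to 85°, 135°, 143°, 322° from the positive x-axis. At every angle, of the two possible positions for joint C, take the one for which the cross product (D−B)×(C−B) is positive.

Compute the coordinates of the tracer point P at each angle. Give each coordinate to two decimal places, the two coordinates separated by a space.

A=(0,0), D=(12.00,0)
θ=85°: B = A + 2.00·(cos85°, sin85°) = (0.1743, 1.9924)
θ=85°: |BD| = 11.9924
θ=85°: circle(B,5.00) ∩ circle(D,10.00): a=2.8692, h=4.0948
θ=85°:   candidates: C₊=(3.6839,5.5536) cross=49.107; C₋=(2.3233,-2.5222) cross=-49.107
θ=85°:   branch + wants cross > 0 → take C=(3.6839,5.5536) (cross=49.107)
θ=85°: ex = (C−B)/|BC| = (0.7019,0.7123); ey = (-0.7123,0.7019)
θ=85°: P = B + 0.66·ex + 1.65·ey = (-0.5376,3.6207)
θ=135°: B = A + 2.00·(cos135°, sin135°) = (-1.4142, 1.4142)
θ=135°: |BD| = 13.4886
θ=135°: circle(B,5.00) ∩ circle(D,10.00): a=3.9641, h=3.0472
θ=135°:   candidates: C₊=(2.8476,4.0290) cross=41.103; C₋=(2.2086,-2.0318) cross=-41.103
θ=135°:   branch + wants cross > 0 → take C=(2.8476,4.0290) (cross=41.103)
θ=135°: ex = (C−B)/|BC| = (0.8524,0.5230); ey = (-0.5230,0.8524)
θ=135°: P = B + 0.66·ex + 1.65·ey = (-1.7145,3.1658)
θ=143°: B = A + 2.00·(cos143°, sin143°) = (-1.5973, 1.2036)
θ=143°: |BD| = 13.6504
θ=143°: circle(B,5.00) ∩ circle(D,10.00): a=4.0781, h=2.8930
θ=143°:   candidates: C₊=(2.7200,3.7258) cross=39.491; C₋=(2.2098,-2.0377) cross=-39.491
θ=143°:   branch + wants cross > 0 → take C=(2.7200,3.7258) (cross=39.491)
θ=143°: ex = (C−B)/|BC| = (0.8635,0.5044); ey = (-0.5044,0.8635)
θ=143°: P = B + 0.66·ex + 1.65·ey = (-1.8597,2.9613)
θ=322°: B = A + 2.00·(cos322°, sin322°) = (1.5760, -1.2313)
θ=322°: |BD| = 10.4965
θ=322°: circle(B,5.00) ∩ circle(D,10.00): a=1.6756, h=4.7109
θ=322°:   candidates: C₊=(2.6874,3.6436) cross=49.448; C₋=(3.7927,-5.7131) cross=-49.448
θ=322°:   branch + wants cross > 0 → take C=(2.6874,3.6436) (cross=49.448)
θ=322°: ex = (C−B)/|BC| = (0.2223,0.9750); ey = (-0.9750,0.2223)
θ=322°: P = B + 0.66·ex + 1.65·ey = (0.1140,-0.2211)

θ=85°: -0.54 3.62
θ=135°: -1.71 3.17
θ=143°: -1.86 2.96
θ=322°: 0.11 -0.22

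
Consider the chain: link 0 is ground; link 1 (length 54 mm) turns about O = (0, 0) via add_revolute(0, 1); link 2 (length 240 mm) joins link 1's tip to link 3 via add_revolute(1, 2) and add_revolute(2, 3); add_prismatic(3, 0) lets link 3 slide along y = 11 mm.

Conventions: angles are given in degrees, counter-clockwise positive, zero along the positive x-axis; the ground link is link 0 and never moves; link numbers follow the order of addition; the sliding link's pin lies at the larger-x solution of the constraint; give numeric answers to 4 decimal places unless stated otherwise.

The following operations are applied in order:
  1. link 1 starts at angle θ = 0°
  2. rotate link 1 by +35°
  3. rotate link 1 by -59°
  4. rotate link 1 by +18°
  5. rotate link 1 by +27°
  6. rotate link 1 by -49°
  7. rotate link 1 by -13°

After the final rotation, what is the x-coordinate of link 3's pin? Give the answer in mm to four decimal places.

geometry: r = 54 mm, L = 240 mm, e = 11 mm; θ starts at 0°
rotate link 1 by +35°: θ ← 0° +35° = 35°
rotate link 1 by -59°: θ ← 35° -59° = -24°
rotate link 1 by +18°: θ ← -24° +18° = -6°
rotate link 1 by +27°: θ ← -6° +27° = 21°
rotate link 1 by -49°: θ ← 21° -49° = -28°
rotate link 1 by -13°: θ ← -28° -13° = -41°
crank pin P = (r cos θ, r sin θ) = (40.754317, -35.427188)
h = r sin θ − e = -35.427188 − 11 = -46.427188
x = r cos θ + √(L² − h²) = 40.754317 + 235.466593 = 276.220910

276.2209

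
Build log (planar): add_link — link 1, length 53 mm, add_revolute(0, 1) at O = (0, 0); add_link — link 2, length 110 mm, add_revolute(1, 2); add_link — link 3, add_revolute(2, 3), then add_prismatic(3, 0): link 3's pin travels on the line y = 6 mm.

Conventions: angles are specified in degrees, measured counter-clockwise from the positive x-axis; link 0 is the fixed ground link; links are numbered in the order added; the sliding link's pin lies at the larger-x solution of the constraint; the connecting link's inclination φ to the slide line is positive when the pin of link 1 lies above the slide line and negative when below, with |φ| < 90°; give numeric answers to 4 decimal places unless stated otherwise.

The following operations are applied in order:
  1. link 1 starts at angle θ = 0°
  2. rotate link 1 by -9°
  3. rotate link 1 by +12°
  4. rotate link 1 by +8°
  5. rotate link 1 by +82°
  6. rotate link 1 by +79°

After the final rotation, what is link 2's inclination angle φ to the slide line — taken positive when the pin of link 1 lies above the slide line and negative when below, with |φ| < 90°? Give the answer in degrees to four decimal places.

geometry: r = 53 mm, L = 110 mm, e = 6 mm; θ starts at 0°
rotate link 1 by -9°: θ ← 0° -9° = -9°
rotate link 1 by +12°: θ ← -9° +12° = 3°
rotate link 1 by +8°: θ ← 3° +8° = 11°
rotate link 1 by +82°: θ ← 11° +82° = 93°
rotate link 1 by +79°: θ ← 93° +79° = 172°
h = r sin θ − e = 7.376174 − 6 = 1.376174
sin φ = h / L = 1.376174 / 110 = 0.01251068
φ = arcsin(0.01251068) = 0.716828°

0.7168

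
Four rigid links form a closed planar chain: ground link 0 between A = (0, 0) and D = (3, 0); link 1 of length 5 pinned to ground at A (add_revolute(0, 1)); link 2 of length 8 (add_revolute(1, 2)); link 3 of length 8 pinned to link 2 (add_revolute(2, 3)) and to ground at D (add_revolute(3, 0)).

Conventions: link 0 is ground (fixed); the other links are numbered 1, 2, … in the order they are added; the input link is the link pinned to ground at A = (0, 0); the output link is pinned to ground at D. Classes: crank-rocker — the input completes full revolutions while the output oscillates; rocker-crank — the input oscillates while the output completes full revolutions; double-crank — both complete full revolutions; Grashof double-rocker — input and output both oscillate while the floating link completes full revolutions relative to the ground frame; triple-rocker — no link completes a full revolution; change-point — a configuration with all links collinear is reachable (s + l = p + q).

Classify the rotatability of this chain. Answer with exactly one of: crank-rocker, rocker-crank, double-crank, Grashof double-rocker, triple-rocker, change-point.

lengths: ground=3, input=5, coupler=8, output=8
sorted: s=3 (shortest), l=8 (longest), p+q=13
s + l = 11 vs p + q = 13
s + l < p + q (Grashof) with shortest = ground link → double-crank

double-crank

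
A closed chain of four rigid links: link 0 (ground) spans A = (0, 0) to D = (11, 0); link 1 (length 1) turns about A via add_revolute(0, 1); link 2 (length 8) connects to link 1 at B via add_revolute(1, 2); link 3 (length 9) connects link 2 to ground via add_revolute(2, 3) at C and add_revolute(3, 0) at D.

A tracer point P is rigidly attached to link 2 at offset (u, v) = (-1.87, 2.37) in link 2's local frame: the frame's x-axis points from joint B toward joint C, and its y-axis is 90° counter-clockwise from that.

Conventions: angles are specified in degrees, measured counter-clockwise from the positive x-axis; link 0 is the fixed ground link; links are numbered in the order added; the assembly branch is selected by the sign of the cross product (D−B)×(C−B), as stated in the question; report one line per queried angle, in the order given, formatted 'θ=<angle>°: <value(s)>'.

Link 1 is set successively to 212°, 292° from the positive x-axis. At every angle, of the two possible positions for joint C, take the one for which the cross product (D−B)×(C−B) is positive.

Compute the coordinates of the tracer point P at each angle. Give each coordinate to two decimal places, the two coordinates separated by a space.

A=(0,0), D=(11.00,0)
θ=212°: B = A + 1.00·(cos212°, sin212°) = (-0.8480, -0.5299)
θ=212°: |BD| = 11.8599
θ=212°: circle(B,8.00) ∩ circle(D,9.00): a=5.2132, h=6.0681
θ=212°:   candidates: C₊=(4.0889,5.7651) cross=71.967; C₋=(4.6311,-6.3590) cross=-71.967
θ=212°:   branch + wants cross > 0 → take C=(4.0889,5.7651) (cross=71.967)
θ=212°: ex = (C−B)/|BC| = (0.6171,0.7869); ey = (-0.7869,0.6171)
θ=212°: P = B + -1.87·ex + 2.37·ey = (-3.8669,-0.5388)
θ=292°: B = A + 1.00·(cos292°, sin292°) = (0.3746, -0.9272)
θ=292°: |BD| = 10.6658
θ=292°: circle(B,8.00) ∩ circle(D,9.00): a=4.5359, h=6.5898
θ=292°:   candidates: C₊=(4.3205,6.0320) cross=70.285; C₋=(5.4662,-7.0977) cross=-70.285
θ=292°:   branch + wants cross > 0 → take C=(4.3205,6.0320) (cross=70.285)
θ=292°: ex = (C−B)/|BC| = (0.4932,0.8699); ey = (-0.8699,0.4932)
θ=292°: P = B + -1.87·ex + 2.37·ey = (-2.6094,-1.3849)

θ=212°: -3.87 -0.54
θ=292°: -2.61 -1.38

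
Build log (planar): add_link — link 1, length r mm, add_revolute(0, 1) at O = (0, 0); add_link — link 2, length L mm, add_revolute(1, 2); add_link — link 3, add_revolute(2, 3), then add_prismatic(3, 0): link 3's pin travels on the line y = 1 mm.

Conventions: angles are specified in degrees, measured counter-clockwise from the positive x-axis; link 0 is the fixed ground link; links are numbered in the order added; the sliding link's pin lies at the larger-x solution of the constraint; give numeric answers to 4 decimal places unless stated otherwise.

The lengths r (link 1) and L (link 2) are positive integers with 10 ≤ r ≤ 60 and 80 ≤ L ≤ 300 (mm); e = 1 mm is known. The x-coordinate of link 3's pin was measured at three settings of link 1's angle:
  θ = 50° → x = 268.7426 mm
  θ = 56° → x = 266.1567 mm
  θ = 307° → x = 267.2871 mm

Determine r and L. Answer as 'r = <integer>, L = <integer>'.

constraint per measurement: (x − r cos θ)² + (r sin θ − e)² = L²
subtracting the θ₁ and θ₂ equations cancels the r² and L² terms:
r = (x₁² − x₂²) / (2[(x₁cos θ₁ + e sin θ₁) − (x₂cos θ₂ + e sin θ₂)]) = 28.9997 → r = 29
L² = (x₁ − r cos θ₁)² + (r sin θ₁ − e)² = 63000.9785 → L = 251.0000 → L = 251
check at θ₃=307°: x = 267.2871 (printed 267.2871) ✓

r = 29, L = 251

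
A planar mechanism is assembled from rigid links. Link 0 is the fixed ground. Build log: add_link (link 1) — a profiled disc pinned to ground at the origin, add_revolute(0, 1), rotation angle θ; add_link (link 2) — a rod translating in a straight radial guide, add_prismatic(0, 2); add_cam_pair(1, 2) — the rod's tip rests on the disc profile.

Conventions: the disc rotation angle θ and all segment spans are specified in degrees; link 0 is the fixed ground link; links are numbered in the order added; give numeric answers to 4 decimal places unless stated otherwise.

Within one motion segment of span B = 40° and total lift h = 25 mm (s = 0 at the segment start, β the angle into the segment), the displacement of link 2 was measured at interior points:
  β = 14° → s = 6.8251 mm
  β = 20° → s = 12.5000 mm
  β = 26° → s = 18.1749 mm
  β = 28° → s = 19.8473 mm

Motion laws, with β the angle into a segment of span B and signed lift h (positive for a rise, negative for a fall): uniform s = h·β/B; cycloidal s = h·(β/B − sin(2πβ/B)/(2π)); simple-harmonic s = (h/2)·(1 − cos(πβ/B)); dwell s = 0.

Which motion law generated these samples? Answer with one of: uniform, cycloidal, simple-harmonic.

candidates at β/B = r: uniform s = h·r (linear in β); cycloidal s = h·(r − sin(2πr)/(2π)); simple-harmonic s = (h/2)(1 − cos(πr))
β=14°: printed 6.8251 | uniform 8.7500, cycloidal 5.5310, simple-harmonic 6.8251
β=20°: printed 12.5000 | uniform 12.5000, cycloidal 12.5000, simple-harmonic 12.5000
β=26°: printed 18.1749 | uniform 16.2500, cycloidal 19.4690, simple-harmonic 18.1749
β=28°: printed 19.8473 | uniform 17.5000, cycloidal 21.2841, simple-harmonic 19.8473
only one law matches every sample → simple-harmonic

simple-harmonic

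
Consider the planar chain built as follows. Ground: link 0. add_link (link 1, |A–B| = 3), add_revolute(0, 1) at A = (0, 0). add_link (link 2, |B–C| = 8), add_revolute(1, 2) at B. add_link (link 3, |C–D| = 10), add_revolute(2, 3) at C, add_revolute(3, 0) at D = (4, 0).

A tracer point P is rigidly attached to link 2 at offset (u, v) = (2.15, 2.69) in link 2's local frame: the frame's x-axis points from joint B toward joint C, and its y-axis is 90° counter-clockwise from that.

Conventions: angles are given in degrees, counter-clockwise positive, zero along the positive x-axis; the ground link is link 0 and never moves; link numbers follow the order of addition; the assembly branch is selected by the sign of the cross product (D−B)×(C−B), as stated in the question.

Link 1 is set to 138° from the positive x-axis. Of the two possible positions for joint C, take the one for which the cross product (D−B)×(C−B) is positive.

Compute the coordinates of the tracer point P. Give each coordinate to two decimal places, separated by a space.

A=(0,0), D=(4.00,0)
B = A + 3.00·(cos138°, sin138°) = (-2.2294, 2.0074)
|BD| = 6.5449
circle(B,8.00) ∩ circle(D,10.00): a=0.5222, h=7.9829
  candidates: C₊=(0.7161,9.4454) cross=52.247; C₋=(-4.1809,-5.7510) cross=-52.247
  branch + wants cross > 0 → take C=(0.7161,9.4454) (cross=52.247)
ex = (C−B)/|BC| = (0.3682,0.9298); ey = (-0.9298,0.3682)
P = B + 2.15·ex + 2.69·ey = (-3.9389,4.9968)

-3.94 5.00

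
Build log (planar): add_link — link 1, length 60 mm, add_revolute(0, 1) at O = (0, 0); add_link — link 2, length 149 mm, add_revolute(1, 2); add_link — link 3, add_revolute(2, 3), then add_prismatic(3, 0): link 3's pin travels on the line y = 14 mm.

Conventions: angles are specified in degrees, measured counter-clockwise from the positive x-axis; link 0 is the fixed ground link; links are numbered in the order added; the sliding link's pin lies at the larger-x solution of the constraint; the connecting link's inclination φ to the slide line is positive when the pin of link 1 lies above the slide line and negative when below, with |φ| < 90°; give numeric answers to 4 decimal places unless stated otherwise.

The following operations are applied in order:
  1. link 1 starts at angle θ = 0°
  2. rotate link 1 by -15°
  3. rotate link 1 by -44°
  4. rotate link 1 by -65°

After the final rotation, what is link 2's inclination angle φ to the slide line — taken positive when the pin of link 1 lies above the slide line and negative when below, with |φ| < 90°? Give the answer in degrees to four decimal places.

geometry: r = 60 mm, L = 149 mm, e = 14 mm; θ starts at 0°
rotate link 1 by -15°: θ ← 0° -15° = -15°
rotate link 1 by -44°: θ ← -15° -44° = -59°
rotate link 1 by -65°: θ ← -59° -65° = -124°
h = r sin θ − e = -49.742254 − 14 = -63.742254
sin φ = h / L = -63.742254 / 149 = -0.42780036
φ = arcsin(-0.42780036) = -25.328047°

-25.3280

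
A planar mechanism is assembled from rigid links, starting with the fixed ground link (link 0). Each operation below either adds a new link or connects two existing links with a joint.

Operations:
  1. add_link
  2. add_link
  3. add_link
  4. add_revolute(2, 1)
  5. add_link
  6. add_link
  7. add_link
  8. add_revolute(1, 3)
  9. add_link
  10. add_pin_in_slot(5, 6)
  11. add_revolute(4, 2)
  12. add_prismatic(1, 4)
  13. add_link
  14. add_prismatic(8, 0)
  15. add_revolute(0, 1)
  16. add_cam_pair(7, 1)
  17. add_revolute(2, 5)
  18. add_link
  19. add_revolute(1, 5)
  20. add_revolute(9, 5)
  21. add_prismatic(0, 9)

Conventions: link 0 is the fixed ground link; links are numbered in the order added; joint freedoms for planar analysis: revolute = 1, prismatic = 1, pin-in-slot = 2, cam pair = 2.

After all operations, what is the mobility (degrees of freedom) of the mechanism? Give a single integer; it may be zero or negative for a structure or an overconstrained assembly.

L=1 J1=0 J2=0
add link → L=2 J1=0 J2=0
add link → L=3 J1=0 J2=0
add link → L=4 J1=0 J2=0
R@2,1 dof=1 J1 → L=4 J1=1 J2=0
add link → L=5 J1=1 J2=0
add link → L=6 J1=1 J2=0
add link → L=7 J1=1 J2=0
R@1,3 dof=1 J1 → L=7 J1=2 J2=0
add link → L=8 J1=2 J2=0
PS@5,6 dof=2 J2 → L=8 J1=2 J2=1
R@4,2 dof=1 J1 → L=8 J1=3 J2=1
P@1,4 dof=1 J1 → L=8 J1=4 J2=1
add link → L=9 J1=4 J2=1
P@8,0 dof=1 J1 → L=9 J1=5 J2=1
R@0,1 dof=1 J1 → L=9 J1=6 J2=1
C@7,1 dof=2 J2 → L=9 J1=6 J2=2
R@2,5 dof=1 J1 → L=9 J1=7 J2=2
add link → L=10 J1=7 J2=2
R@1,5 dof=1 J1 → L=10 J1=8 J2=2
R@9,5 dof=1 J1 → L=10 J1=9 J2=2
P@0,9 dof=1 J1 → L=10 J1=10 J2=2
M=3(L−1)−2J1−J2=3·9−2·10−2=5

M = 5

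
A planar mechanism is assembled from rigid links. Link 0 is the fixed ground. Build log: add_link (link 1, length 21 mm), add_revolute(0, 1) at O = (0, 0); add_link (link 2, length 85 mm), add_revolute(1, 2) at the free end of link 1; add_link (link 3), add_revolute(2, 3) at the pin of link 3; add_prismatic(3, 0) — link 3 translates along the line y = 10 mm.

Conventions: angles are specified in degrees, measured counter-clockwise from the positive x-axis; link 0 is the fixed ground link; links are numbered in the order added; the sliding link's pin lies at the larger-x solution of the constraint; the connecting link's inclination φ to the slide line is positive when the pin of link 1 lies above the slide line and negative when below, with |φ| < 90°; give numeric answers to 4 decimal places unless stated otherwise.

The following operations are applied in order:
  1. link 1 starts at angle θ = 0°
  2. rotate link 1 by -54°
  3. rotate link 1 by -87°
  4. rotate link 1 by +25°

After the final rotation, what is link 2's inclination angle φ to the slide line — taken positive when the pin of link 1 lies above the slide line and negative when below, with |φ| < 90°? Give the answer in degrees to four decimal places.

geometry: r = 21 mm, L = 85 mm, e = 10 mm; θ starts at 0°
rotate link 1 by -54°: θ ← 0° -54° = -54°
rotate link 1 by -87°: θ ← -54° -87° = -141°
rotate link 1 by +25°: θ ← -141° +25° = -116°
h = r sin θ − e = -18.874675 − 10 = -28.874675
sin φ = h / L = -28.874675 / 85 = -0.33970206
φ = arcsin(-0.33970206) = -19.858723°

-19.8587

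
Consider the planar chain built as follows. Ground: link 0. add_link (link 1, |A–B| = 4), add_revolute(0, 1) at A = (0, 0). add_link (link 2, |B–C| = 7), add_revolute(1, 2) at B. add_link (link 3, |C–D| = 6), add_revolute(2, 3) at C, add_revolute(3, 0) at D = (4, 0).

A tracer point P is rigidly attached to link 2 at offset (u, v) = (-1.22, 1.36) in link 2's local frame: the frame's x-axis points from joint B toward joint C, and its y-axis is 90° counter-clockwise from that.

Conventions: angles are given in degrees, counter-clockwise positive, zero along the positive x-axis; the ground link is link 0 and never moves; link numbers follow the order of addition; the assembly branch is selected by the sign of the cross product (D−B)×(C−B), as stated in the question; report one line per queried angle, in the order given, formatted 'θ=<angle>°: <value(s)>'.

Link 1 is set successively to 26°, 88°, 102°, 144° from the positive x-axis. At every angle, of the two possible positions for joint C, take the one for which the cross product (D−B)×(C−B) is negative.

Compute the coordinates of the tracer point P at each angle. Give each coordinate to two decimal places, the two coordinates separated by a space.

A=(0,0), D=(4.00,0)
θ=26°: B = A + 4.00·(cos26°, sin26°) = (3.5952, 1.7535)
θ=26°: |BD| = 1.7996
θ=26°: circle(B,7.00) ∩ circle(D,6.00): a=4.5117, h=5.3521
θ=26°:   candidates: C₊=(9.8250,-1.4386) cross=9.632; C₋=(-0.6048,-3.8465) cross=-9.632
θ=26°:   branch - wants cross < 0 → take C=(-0.6048,-3.8465) (cross=-9.632)
θ=26°: ex = (C−B)/|BC| = (-0.6000,-0.8000); ey = (0.8000,-0.6000)
θ=26°: P = B + -1.22·ex + 1.36·ey = (5.4152,1.9135)
θ=88°: B = A + 4.00·(cos88°, sin88°) = (0.1396, 3.9976)
θ=88°: |BD| = 5.5573
θ=88°: circle(B,7.00) ∩ circle(D,6.00): a=3.9483, h=5.7802
θ=88°:   candidates: C₊=(7.0403,5.1727) cross=32.122; C₋=(-1.2757,-2.8579) cross=-32.122
θ=88°:   branch - wants cross < 0 → take C=(-1.2757,-2.8579) (cross=-32.122)
θ=88°: ex = (C−B)/|BC| = (-0.2022,-0.9793); ey = (0.9793,-0.2022)
θ=88°: P = B + -1.22·ex + 1.36·ey = (1.7182,4.9174)
θ=102°: B = A + 4.00·(cos102°, sin102°) = (-0.8316, 3.9126)
θ=102°: |BD| = 6.2172
θ=102°: circle(B,7.00) ∩ circle(D,6.00): a=4.1541, h=5.6342
θ=102°:   candidates: C₊=(5.9424,5.6769) cross=35.028; C₋=(-1.1490,-3.0802) cross=-35.028
θ=102°:   branch - wants cross < 0 → take C=(-1.1490,-3.0802) (cross=-35.028)
θ=102°: ex = (C−B)/|BC| = (-0.0453,-0.9990); ey = (0.9990,-0.0453)
θ=102°: P = B + -1.22·ex + 1.36·ey = (0.5823,5.0697)
θ=144°: B = A + 4.00·(cos144°, sin144°) = (-3.2361, 2.3511)
θ=144°: |BD| = 7.6085
θ=144°: circle(B,7.00) ∩ circle(D,6.00): a=4.6585, h=5.2248
θ=144°:   candidates: C₊=(2.8090,5.8806) cross=39.752; C₋=(-0.4201,-4.0575) cross=-39.752
θ=144°:   branch - wants cross < 0 → take C=(-0.4201,-4.0575) (cross=-39.752)
θ=144°: ex = (C−B)/|BC| = (0.4023,-0.9155); ey = (0.9155,0.4023)
θ=144°: P = B + -1.22·ex + 1.36·ey = (-2.4818,4.0152)

θ=26°: 5.42 1.91
θ=88°: 1.72 4.92
θ=102°: 0.58 5.07
θ=144°: -2.48 4.02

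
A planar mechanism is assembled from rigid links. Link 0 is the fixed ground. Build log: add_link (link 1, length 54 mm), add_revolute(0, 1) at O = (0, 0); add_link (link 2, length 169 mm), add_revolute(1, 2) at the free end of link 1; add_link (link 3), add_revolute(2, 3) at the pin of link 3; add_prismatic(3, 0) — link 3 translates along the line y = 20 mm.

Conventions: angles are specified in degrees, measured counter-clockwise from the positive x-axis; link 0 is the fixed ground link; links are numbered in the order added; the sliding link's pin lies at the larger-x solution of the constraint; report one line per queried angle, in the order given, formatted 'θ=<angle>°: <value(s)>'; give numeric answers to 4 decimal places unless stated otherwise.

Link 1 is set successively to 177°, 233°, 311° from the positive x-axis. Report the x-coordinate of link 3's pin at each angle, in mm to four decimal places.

geometry: r = 54 mm, L = 169 mm, e = 20 mm
θ=177°: crank pin P = (r cos θ, r sin θ) = (-53.925995, 2.826142)
θ=177°: h = r sin θ − e = 2.826142 − 20 = -17.173858
θ=177°: x = r cos θ + √(L² − h²) = -53.925995 + 168.125128 = 114.199133
θ=233°: crank pin P = (r cos θ, r sin θ) = (-32.498011, -43.126318)
θ=233°: h = r sin θ − e = -43.126318 − 20 = -63.126318
θ=233°: x = r cos θ + √(L² − h²) = -32.498011 + 156.767561 = 124.269549
θ=311°: crank pin P = (r cos θ, r sin θ) = (35.427188, -40.754317)
θ=311°: h = r sin θ − e = -40.754317 − 20 = -60.754317
θ=311°: x = r cos θ + √(L² − h²) = 35.427188 + 157.701975 = 193.129163

θ=177°: 114.1991
θ=233°: 124.2695
θ=311°: 193.1292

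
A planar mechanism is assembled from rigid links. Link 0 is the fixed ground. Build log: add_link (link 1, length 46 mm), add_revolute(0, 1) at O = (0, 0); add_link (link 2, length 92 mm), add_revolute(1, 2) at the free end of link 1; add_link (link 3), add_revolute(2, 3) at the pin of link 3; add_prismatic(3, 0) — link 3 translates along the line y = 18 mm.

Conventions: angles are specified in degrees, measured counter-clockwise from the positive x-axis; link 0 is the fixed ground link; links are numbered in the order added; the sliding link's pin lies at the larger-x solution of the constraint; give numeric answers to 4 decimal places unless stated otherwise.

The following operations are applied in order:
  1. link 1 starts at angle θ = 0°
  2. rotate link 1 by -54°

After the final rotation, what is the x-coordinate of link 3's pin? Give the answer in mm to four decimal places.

geometry: r = 46 mm, L = 92 mm, e = 18 mm; θ starts at 0°
rotate link 1 by -54°: θ ← 0° -54° = -54°
crank pin P = (r cos θ, r sin θ) = (27.038122, -37.214782)
h = r sin θ − e = -37.214782 − 18 = -55.214782
x = r cos θ + √(L² − h²) = 27.038122 + 73.588911 = 100.627033

100.6270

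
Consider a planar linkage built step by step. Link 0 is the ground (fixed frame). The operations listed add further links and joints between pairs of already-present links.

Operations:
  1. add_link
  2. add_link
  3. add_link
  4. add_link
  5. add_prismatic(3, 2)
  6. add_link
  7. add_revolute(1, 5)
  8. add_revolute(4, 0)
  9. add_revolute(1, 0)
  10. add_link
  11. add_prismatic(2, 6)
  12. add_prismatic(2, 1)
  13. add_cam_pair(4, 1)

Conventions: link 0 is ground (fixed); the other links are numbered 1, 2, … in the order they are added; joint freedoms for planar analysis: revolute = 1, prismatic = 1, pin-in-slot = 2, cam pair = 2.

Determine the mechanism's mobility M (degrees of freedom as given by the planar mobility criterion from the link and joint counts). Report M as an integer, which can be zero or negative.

link 0 = ground. State L|J1|J2 = 1|0|0
+link1  2|0|0
+link2  3|0|0
+link3  4|0|0
+link4  5|0|0
P(3,2) f=1→J1  5|1|0
+link5  6|1|0
R(1,5) f=1→J1  6|2|0
R(4,0) f=1→J1  6|3|0
R(1,0) f=1→J1  6|4|0
+link6  7|4|0
P(2,6) f=1→J1  7|5|0
P(2,1) f=1→J1  7|6|0
C(4,1) f=2→J2  7|6|1
M = 3(7−1)−2·6−1 = 18−12−1 = 5

M = 5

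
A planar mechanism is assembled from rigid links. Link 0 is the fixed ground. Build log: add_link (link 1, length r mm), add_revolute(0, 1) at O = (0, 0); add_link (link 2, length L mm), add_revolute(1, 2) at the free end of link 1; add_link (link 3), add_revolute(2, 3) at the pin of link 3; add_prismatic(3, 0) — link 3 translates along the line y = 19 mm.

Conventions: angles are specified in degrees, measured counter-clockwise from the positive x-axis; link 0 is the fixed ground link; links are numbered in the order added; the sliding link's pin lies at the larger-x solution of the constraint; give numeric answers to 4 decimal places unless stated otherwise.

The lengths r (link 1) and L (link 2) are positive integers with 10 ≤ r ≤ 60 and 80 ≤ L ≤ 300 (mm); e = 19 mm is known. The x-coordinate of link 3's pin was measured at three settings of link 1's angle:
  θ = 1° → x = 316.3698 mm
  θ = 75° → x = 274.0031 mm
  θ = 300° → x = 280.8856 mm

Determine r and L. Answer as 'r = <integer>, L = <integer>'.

constraint per measurement: (x − r cos θ)² + (r sin θ − e)² = L²
subtracting the θ₁ and θ₂ equations cancels the r² and L² terms:
r = (x₁² − x₂²) / (2[(x₁cos θ₁ + e sin θ₁) − (x₂cos θ₂ + e sin θ₂)]) = 55.0000 → r = 55
L² = (x₁ − r cos θ₁)² + (r sin θ₁ − e)² = 68643.9971 → L = 262.0000 → L = 262
check at θ₃=300°: x = 280.8856 (printed 280.8856) ✓

r = 55, L = 262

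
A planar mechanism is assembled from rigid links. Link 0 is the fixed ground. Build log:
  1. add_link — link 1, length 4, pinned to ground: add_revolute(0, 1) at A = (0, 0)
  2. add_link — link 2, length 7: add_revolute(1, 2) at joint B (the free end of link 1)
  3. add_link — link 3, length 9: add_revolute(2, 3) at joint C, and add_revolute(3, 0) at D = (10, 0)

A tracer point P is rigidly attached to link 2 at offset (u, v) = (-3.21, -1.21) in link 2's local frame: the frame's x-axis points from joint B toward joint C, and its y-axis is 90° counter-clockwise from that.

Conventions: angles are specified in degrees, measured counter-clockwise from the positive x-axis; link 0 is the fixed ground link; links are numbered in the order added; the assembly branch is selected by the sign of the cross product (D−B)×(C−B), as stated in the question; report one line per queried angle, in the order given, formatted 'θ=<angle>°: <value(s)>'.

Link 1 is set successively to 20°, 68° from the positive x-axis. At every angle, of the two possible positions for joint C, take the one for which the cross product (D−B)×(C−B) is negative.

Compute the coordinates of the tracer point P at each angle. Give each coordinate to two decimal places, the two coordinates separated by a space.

A=(0,0), D=(10.00,0)
θ=20°: B = A + 4.00·(cos20°, sin20°) = (3.7588, 1.3681)
θ=20°: |BD| = 6.3894
θ=20°: circle(B,7.00) ∩ circle(D,9.00): a=0.6906, h=6.9659
θ=20°:   candidates: C₊=(5.9248,8.0245) cross=44.508; C₋=(2.9418,-5.5841) cross=-44.508
θ=20°:   branch - wants cross < 0 → take C=(2.9418,-5.5841) (cross=-44.508)
θ=20°: ex = (C−B)/|BC| = (-0.1167,-0.9932); ey = (0.9932,-0.1167)
θ=20°: P = B + -3.21·ex + -1.21·ey = (2.9317,4.6974)
θ=68°: B = A + 4.00·(cos68°, sin68°) = (1.4984, 3.7087)
θ=68°: |BD| = 9.2753
θ=68°: circle(B,7.00) ∩ circle(D,9.00): a=2.9126, h=6.3653
θ=68°:   candidates: C₊=(6.7133,8.3784) cross=59.040; C₋=(1.6230,-3.2902) cross=-59.040
θ=68°:   branch - wants cross < 0 → take C=(1.6230,-3.2902) (cross=-59.040)
θ=68°: ex = (C−B)/|BC| = (0.0178,-0.9998); ey = (0.9998,0.0178)
θ=68°: P = B + -3.21·ex + -1.21·ey = (0.2315,6.8967)

θ=20°: 2.93 4.70
θ=68°: 0.23 6.90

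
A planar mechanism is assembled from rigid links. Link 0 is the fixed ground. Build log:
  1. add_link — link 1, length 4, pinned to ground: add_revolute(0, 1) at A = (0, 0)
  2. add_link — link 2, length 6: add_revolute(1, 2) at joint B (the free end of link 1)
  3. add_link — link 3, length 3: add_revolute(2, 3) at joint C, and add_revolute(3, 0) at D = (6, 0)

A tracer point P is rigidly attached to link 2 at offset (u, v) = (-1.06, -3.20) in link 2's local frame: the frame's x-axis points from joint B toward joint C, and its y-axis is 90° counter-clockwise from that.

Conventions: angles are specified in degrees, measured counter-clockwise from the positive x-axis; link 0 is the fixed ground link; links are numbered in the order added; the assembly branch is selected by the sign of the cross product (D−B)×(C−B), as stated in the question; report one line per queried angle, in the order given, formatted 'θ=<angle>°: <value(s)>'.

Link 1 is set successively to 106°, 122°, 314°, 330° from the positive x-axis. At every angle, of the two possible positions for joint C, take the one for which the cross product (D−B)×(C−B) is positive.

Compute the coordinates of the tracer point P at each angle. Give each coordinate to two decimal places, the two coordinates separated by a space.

A=(0,0), D=(6.00,0)
θ=106°: B = A + 4.00·(cos106°, sin106°) = (-1.1025, 3.8450)
θ=106°: |BD| = 8.0765
θ=106°: circle(B,6.00) ∩ circle(D,3.00): a=5.7098, h=1.8435
θ=106°:   candidates: C₊=(4.7963,2.7479) cross=14.889; C₋=(3.0410,-0.4944) cross=-14.889
θ=106°:   branch + wants cross > 0 → take C=(4.7963,2.7479) (cross=14.889)
θ=106°: ex = (C−B)/|BC| = (0.9831,-0.1829); ey = (0.1829,0.9831)
θ=106°: P = B + -1.06·ex + -3.20·ey = (-2.7298,0.8928)
θ=122°: B = A + 4.00·(cos122°, sin122°) = (-2.1197, 3.3922)
θ=122°: |BD| = 8.7998
θ=122°: circle(B,6.00) ∩ circle(D,3.00): a=5.9340, h=0.8874
θ=122°:   candidates: C₊=(3.6978,1.9235) cross=7.809; C₋=(3.0137,0.2859) cross=-7.809
θ=122°:   branch + wants cross > 0 → take C=(3.6978,1.9235) (cross=7.809)
θ=122°: ex = (C−B)/|BC| = (0.9696,-0.2448); ey = (0.2448,0.9696)
θ=122°: P = B + -1.06·ex + -3.20·ey = (-3.9307,0.5490)
θ=314°: B = A + 4.00·(cos314°, sin314°) = (2.7786, -2.8774)
θ=314°: |BD| = 4.3193
θ=314°: circle(B,6.00) ∩ circle(D,3.00): a=5.2852, h=2.8403
θ=314°:   candidates: C₊=(4.8283,2.7617) cross=12.268; C₋=(8.6124,-1.4749) cross=-12.268
θ=314°:   branch + wants cross > 0 → take C=(4.8283,2.7617) (cross=12.268)
θ=314°: ex = (C−B)/|BC| = (0.3416,0.9398); ey = (-0.9398,0.3416)
θ=314°: P = B + -1.06·ex + -3.20·ey = (5.4240,-4.9667)
θ=330°: B = A + 4.00·(cos330°, sin330°) = (3.4641, -2.0000)
θ=330°: |BD| = 3.2297
θ=330°: circle(B,6.00) ∩ circle(D,3.00): a=5.7948, h=1.5556
θ=330°:   candidates: C₊=(7.0508,2.8100) cross=5.024; C₋=(8.9775,0.3670) cross=-5.024
θ=330°:   branch + wants cross > 0 → take C=(7.0508,2.8100) (cross=5.024)
θ=330°: ex = (C−B)/|BC| = (0.5978,0.8017); ey = (-0.8017,0.5978)
θ=330°: P = B + -1.06·ex + -3.20·ey = (5.3958,-4.7627)

θ=106°: -2.73 0.89
θ=122°: -3.93 0.55
θ=314°: 5.42 -4.97
θ=330°: 5.40 -4.76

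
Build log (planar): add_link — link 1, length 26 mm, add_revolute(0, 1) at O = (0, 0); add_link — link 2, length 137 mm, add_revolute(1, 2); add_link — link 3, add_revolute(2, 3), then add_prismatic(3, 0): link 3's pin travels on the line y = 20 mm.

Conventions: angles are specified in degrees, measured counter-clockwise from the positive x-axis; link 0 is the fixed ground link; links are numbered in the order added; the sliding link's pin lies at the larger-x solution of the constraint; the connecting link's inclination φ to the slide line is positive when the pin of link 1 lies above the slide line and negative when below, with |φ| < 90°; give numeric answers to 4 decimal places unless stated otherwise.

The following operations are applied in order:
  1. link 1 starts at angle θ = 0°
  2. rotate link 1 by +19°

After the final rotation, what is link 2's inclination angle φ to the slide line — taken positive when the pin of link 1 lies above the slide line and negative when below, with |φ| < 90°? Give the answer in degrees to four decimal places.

geometry: r = 26 mm, L = 137 mm, e = 20 mm; θ starts at 0°
rotate link 1 by +19°: θ ← 0° +19° = 19°
h = r sin θ − e = 8.464772 − 20 = -11.535228
sin φ = h / L = -11.535228 / 137 = -0.08419874
φ = arcsin(-0.08419874) = -4.829951°

-4.8300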